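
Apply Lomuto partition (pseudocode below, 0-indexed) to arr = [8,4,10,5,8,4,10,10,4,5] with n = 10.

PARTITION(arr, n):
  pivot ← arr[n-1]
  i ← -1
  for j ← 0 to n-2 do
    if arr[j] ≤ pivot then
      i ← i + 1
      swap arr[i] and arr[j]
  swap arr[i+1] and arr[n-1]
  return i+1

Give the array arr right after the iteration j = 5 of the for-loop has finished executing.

pivot = arr[9] = 5; i = -1
j=0: arr[0]=8 > 5 → no swap
j=1: arr[1]=4 ≤ 5 → i=0, swap arr[0],arr[1] → [4,8,10,5,8,4,10,10,4,5]
j=2: arr[2]=10 > 5 → no swap
j=3: arr[3]=5 ≤ 5 → i=1, swap arr[1],arr[3] → [4,5,10,8,8,4,10,10,4,5]
j=4: arr[4]=8 > 5 → no swap
j=5: arr[5]=4 ≤ 5 → i=2, swap arr[2],arr[5] → [4,5,4,8,8,10,10,10,4,5]
(after j=5) arr = [4,5,4,8,8,10,10,10,4,5]

[4,5,4,8,8,10,10,10,4,5]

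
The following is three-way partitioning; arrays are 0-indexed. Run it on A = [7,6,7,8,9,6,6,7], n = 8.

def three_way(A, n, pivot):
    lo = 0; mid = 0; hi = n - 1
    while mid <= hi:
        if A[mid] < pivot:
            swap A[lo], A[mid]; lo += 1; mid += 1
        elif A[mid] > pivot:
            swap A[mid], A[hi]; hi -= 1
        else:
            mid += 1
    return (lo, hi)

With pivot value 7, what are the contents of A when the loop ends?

[6,6,6,7,7,7,9,8]

pivot = 7; lo=0, mid=0, hi=7
A[mid]=7=7: mid=1
A[mid]=6<7: swap A[0],A[1]; lo=1,mid=2 → [6,7,7,8,9,6,6,7]
A[mid]=7=7: mid=3
A[mid]=8>7: swap A[3],A[7]; hi=6 → [6,7,7,7,9,6,6,8]
A[mid]=7=7: mid=4
A[mid]=9>7: swap A[4],A[6]; hi=5 → [6,7,7,7,6,6,9,8]
A[mid]=6<7: swap A[1],A[4]; lo=2,mid=5 → [6,6,7,7,7,6,9,8]
A[mid]=6<7: swap A[2],A[5]; lo=3,mid=6 → [6,6,6,7,7,7,9,8]
end: lo=3, hi=5; A = [6,6,6,7,7,7,9,8]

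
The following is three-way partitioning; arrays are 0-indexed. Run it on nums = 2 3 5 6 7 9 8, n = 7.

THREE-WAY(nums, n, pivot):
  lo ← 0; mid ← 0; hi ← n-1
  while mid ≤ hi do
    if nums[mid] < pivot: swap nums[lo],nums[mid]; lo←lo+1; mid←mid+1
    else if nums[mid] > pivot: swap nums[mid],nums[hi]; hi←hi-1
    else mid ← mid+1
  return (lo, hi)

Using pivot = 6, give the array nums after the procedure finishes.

pivot = 6; lo=0, mid=0, hi=6
nums[mid]=2<6: swap nums[0],nums[0]; lo=1,mid=1 → 2 3 5 6 7 9 8
nums[mid]=3<6: swap nums[1],nums[1]; lo=2,mid=2 → 2 3 5 6 7 9 8
nums[mid]=5<6: swap nums[2],nums[2]; lo=3,mid=3 → 2 3 5 6 7 9 8
nums[mid]=6=6: mid=4
nums[mid]=7>6: swap nums[4],nums[6]; hi=5 → 2 3 5 6 8 9 7
nums[mid]=8>6: swap nums[4],nums[5]; hi=4 → 2 3 5 6 9 8 7
nums[mid]=9>6: swap nums[4],nums[4]; hi=3 → 2 3 5 6 9 8 7
end: lo=3, hi=3; nums = 2 3 5 6 9 8 7

2 3 5 6 9 8 7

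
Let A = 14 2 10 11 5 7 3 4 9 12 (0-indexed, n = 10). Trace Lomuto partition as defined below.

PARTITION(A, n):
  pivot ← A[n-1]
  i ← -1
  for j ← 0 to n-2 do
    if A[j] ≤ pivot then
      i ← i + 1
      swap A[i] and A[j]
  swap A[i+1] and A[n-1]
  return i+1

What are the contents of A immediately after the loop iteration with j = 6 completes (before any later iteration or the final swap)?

2 10 11 5 7 3 14 4 9 12

pivot=12, i=-1
j=0: 14>12, skip
j=1: 2≤12, i=0, swap(0,1) ⇒ 2 14 10 11 5 7 3 4 9 12
j=2: 10≤12, i=1, swap(1,2) ⇒ 2 10 14 11 5 7 3 4 9 12
j=3: 11≤12, i=2, swap(2,3) ⇒ 2 10 11 14 5 7 3 4 9 12
j=4: 5≤12, i=3, swap(3,4) ⇒ 2 10 11 5 14 7 3 4 9 12
j=5: 7≤12, i=4, swap(4,5) ⇒ 2 10 11 5 7 14 3 4 9 12
j=6: 3≤12, i=5, swap(5,6) ⇒ 2 10 11 5 7 3 14 4 9 12
(after j=6) A = 2 10 11 5 7 3 14 4 9 12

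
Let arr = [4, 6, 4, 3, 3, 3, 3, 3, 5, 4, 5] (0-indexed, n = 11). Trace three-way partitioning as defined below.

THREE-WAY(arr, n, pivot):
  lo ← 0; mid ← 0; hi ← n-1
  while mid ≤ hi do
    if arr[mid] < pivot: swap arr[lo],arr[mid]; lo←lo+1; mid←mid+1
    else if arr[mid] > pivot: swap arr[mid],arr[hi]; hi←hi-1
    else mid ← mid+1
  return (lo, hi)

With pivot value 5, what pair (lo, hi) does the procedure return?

pivot = 5; lo=0, mid=0, hi=10
arr[mid]=4<5: swap arr[0],arr[0]; lo=1,mid=1 → [4, 6, 4, 3, 3, 3, 3, 3, 5, 4, 5]
arr[mid]=6>5: swap arr[1],arr[10]; hi=9 → [4, 5, 4, 3, 3, 3, 3, 3, 5, 4, 6]
arr[mid]=5=5: mid=2
arr[mid]=4<5: swap arr[1],arr[2]; lo=2,mid=3 → [4, 4, 5, 3, 3, 3, 3, 3, 5, 4, 6]
arr[mid]=3<5: swap arr[2],arr[3]; lo=3,mid=4 → [4, 4, 3, 5, 3, 3, 3, 3, 5, 4, 6]
arr[mid]=3<5: swap arr[3],arr[4]; lo=4,mid=5 → [4, 4, 3, 3, 5, 3, 3, 3, 5, 4, 6]
arr[mid]=3<5: swap arr[4],arr[5]; lo=5,mid=6 → [4, 4, 3, 3, 3, 5, 3, 3, 5, 4, 6]
arr[mid]=3<5: swap arr[5],arr[6]; lo=6,mid=7 → [4, 4, 3, 3, 3, 3, 5, 3, 5, 4, 6]
arr[mid]=3<5: swap arr[6],arr[7]; lo=7,mid=8 → [4, 4, 3, 3, 3, 3, 3, 5, 5, 4, 6]
arr[mid]=5=5: mid=9
arr[mid]=4<5: swap arr[7],arr[9]; lo=8,mid=10 → [4, 4, 3, 3, 3, 3, 3, 4, 5, 5, 6]
end: lo=8, hi=9; arr = [4, 4, 3, 3, 3, 3, 3, 4, 5, 5, 6]

(8, 9)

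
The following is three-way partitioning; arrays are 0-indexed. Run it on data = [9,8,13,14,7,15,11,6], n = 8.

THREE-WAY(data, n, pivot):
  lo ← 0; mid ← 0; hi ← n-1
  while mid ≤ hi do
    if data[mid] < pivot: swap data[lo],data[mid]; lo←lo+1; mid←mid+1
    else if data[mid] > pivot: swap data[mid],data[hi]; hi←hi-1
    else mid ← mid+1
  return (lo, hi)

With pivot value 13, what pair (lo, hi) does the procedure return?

lo=0 mid=0 hi=7
9<13: swap(0,0), lo=1 mid=1 ⇒ [9,8,13,14,7,15,11,6]
8<13: swap(1,1), lo=2 mid=2 ⇒ [9,8,13,14,7,15,11,6]
13=13: mid=3
14>13: swap(3,7), hi=6 ⇒ [9,8,13,6,7,15,11,14]
6<13: swap(2,3), lo=3 mid=4 ⇒ [9,8,6,13,7,15,11,14]
7<13: swap(3,4), lo=4 mid=5 ⇒ [9,8,6,7,13,15,11,14]
15>13: swap(5,6), hi=5 ⇒ [9,8,6,7,13,11,15,14]
11<13: swap(4,5), lo=5 mid=6 ⇒ [9,8,6,7,11,13,15,14]
done. lo=5 hi=5; data=[9,8,6,7,11,13,15,14]

(5, 5)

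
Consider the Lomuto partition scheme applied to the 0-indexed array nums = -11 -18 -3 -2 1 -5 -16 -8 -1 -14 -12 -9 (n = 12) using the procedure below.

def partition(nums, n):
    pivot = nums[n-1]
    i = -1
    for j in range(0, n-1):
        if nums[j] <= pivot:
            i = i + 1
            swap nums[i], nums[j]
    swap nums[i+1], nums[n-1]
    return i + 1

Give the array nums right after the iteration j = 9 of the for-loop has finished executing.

pivot=-9, i=-1
j=0: -11≤-9, i=0, swap(0,0) ⇒ -11 -18 -3 -2 1 -5 -16 -8 -1 -14 -12 -9
j=1: -18≤-9, i=1, swap(1,1) ⇒ -11 -18 -3 -2 1 -5 -16 -8 -1 -14 -12 -9
j=2: -3>-9, skip
j=3: -2>-9, skip
j=4: 1>-9, skip
j=5: -5>-9, skip
j=6: -16≤-9, i=2, swap(2,6) ⇒ -11 -18 -16 -2 1 -5 -3 -8 -1 -14 -12 -9
j=7: -8>-9, skip
j=8: -1>-9, skip
j=9: -14≤-9, i=3, swap(3,9) ⇒ -11 -18 -16 -14 1 -5 -3 -8 -1 -2 -12 -9
(after j=9) nums = -11 -18 -16 -14 1 -5 -3 -8 -1 -2 -12 -9

-11 -18 -16 -14 1 -5 -3 -8 -1 -2 -12 -9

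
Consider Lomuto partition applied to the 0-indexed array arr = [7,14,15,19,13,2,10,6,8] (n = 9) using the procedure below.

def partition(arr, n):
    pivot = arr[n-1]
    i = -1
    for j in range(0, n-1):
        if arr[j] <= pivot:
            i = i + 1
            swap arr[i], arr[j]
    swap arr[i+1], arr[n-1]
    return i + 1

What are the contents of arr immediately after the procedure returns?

[7,2,6,8,13,14,10,15,19]

pivot=8, i=-1
j=0: 7≤8, i=0, swap(0,0) ⇒ [7,14,15,19,13,2,10,6,8]
j=1: 14>8, skip
j=2: 15>8, skip
j=3: 19>8, skip
j=4: 13>8, skip
j=5: 2≤8, i=1, swap(1,5) ⇒ [7,2,15,19,13,14,10,6,8]
j=6: 10>8, skip
j=7: 6≤8, i=2, swap(2,7) ⇒ [7,2,6,19,13,14,10,15,8]
swap(3,8) ⇒ [7,2,6,8,13,14,10,15,19]; return 3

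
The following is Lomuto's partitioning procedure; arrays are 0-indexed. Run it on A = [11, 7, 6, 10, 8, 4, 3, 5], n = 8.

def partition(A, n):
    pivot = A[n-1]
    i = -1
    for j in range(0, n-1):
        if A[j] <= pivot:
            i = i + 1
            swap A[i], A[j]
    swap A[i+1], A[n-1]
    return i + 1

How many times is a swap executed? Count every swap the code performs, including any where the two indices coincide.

3

pivot = A[7] = 5; i = -1
j=0: A[0]=11 > 5 → no swap
j=1: A[1]=7 > 5 → no swap
j=2: A[2]=6 > 5 → no swap
j=3: A[3]=10 > 5 → no swap
j=4: A[4]=8 > 5 → no swap
j=5: A[5]=4 ≤ 5 → i=0, swap A[0],A[5] → [4, 7, 6, 10, 8, 11, 3, 5]
j=6: A[6]=3 ≤ 5 → i=1, swap A[1],A[6] → [4, 3, 6, 10, 8, 11, 7, 5]
final swap A[2],A[7] → [4, 3, 5, 10, 8, 11, 7, 6]; return 2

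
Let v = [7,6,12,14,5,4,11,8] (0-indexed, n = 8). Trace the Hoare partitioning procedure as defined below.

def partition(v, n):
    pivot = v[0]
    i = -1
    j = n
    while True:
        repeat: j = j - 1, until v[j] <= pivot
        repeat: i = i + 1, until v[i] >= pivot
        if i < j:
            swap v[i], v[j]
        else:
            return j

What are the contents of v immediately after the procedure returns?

[4,6,5,14,12,7,11,8]

pivot=7
j stops at 5 (4), i stops at 0 (7); swap ⇒ [4,6,12,14,5,7,11,8]
j stops at 4 (5), i stops at 2 (12); swap ⇒ [4,6,5,14,12,7,11,8]
j stops at 2, i stops at 3; i≥j ⇒ return 2. v=[4,6,5,14,12,7,11,8]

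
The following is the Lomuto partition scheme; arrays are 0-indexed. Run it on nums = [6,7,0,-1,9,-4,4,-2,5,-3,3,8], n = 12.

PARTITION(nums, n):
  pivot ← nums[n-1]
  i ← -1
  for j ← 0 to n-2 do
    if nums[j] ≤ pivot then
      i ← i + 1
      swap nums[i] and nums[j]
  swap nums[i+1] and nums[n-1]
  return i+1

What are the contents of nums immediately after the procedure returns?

[6,7,0,-1,-4,4,-2,5,-3,3,8,9]

pivot=8, i=-1
j=0: 6≤8, i=0, swap(0,0) ⇒ [6,7,0,-1,9,-4,4,-2,5,-3,3,8]
j=1: 7≤8, i=1, swap(1,1) ⇒ [6,7,0,-1,9,-4,4,-2,5,-3,3,8]
j=2: 0≤8, i=2, swap(2,2) ⇒ [6,7,0,-1,9,-4,4,-2,5,-3,3,8]
j=3: -1≤8, i=3, swap(3,3) ⇒ [6,7,0,-1,9,-4,4,-2,5,-3,3,8]
j=4: 9>8, skip
j=5: -4≤8, i=4, swap(4,5) ⇒ [6,7,0,-1,-4,9,4,-2,5,-3,3,8]
j=6: 4≤8, i=5, swap(5,6) ⇒ [6,7,0,-1,-4,4,9,-2,5,-3,3,8]
j=7: -2≤8, i=6, swap(6,7) ⇒ [6,7,0,-1,-4,4,-2,9,5,-3,3,8]
j=8: 5≤8, i=7, swap(7,8) ⇒ [6,7,0,-1,-4,4,-2,5,9,-3,3,8]
j=9: -3≤8, i=8, swap(8,9) ⇒ [6,7,0,-1,-4,4,-2,5,-3,9,3,8]
j=10: 3≤8, i=9, swap(9,10) ⇒ [6,7,0,-1,-4,4,-2,5,-3,3,9,8]
swap(10,11) ⇒ [6,7,0,-1,-4,4,-2,5,-3,3,8,9]; return 10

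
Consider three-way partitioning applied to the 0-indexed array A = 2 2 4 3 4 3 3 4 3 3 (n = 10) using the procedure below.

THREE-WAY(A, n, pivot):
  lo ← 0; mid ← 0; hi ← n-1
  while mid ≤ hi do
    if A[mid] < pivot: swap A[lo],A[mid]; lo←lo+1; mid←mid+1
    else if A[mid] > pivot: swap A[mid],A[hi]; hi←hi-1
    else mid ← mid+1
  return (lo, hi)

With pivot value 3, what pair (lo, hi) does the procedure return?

(2, 6)

lo=0 mid=0 hi=9
2<3: swap(0,0), lo=1 mid=1 ⇒ 2 2 4 3 4 3 3 4 3 3
2<3: swap(1,1), lo=2 mid=2 ⇒ 2 2 4 3 4 3 3 4 3 3
4>3: swap(2,9), hi=8 ⇒ 2 2 3 3 4 3 3 4 3 4
3=3: mid=3
3=3: mid=4
4>3: swap(4,8), hi=7 ⇒ 2 2 3 3 3 3 3 4 4 4
3=3: mid=5
3=3: mid=6
3=3: mid=7
4>3: swap(7,7), hi=6 ⇒ 2 2 3 3 3 3 3 4 4 4
done. lo=2 hi=6; A=2 2 3 3 3 3 3 4 4 4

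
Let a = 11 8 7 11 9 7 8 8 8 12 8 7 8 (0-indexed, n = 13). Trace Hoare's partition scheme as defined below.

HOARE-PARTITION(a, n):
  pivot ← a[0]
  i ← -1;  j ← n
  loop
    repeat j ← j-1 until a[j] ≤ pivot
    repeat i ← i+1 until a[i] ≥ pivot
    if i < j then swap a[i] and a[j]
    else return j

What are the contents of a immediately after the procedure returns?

8 8 7 7 9 7 8 8 8 8 12 11 11

pivot = a[0] = 11; i = -1, j = 13
j→12 (a[12]=8≤11), i→0 (a[0]=11≥11); i<j, swap → 8 8 7 11 9 7 8 8 8 12 8 7 11
j→11 (a[11]=7≤11), i→3 (a[3]=11≥11); i<j, swap → 8 8 7 7 9 7 8 8 8 12 8 11 11
j→10 (a[10]=8≤11), i→9 (a[9]=12≥11); i<j, swap → 8 8 7 7 9 7 8 8 8 8 12 11 11
j→9, i→10; i≥j, return j=9. a = 8 8 7 7 9 7 8 8 8 8 12 11 11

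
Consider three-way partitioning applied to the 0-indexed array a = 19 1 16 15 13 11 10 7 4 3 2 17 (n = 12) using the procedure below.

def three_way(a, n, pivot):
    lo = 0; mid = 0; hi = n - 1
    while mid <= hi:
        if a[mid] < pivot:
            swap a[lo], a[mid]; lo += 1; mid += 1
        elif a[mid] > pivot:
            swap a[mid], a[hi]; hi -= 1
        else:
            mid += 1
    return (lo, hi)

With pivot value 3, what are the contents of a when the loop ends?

lo=0 mid=0 hi=11
19>3: swap(0,11), hi=10 ⇒ 17 1 16 15 13 11 10 7 4 3 2 19
17>3: swap(0,10), hi=9 ⇒ 2 1 16 15 13 11 10 7 4 3 17 19
2<3: swap(0,0), lo=1 mid=1 ⇒ 2 1 16 15 13 11 10 7 4 3 17 19
1<3: swap(1,1), lo=2 mid=2 ⇒ 2 1 16 15 13 11 10 7 4 3 17 19
16>3: swap(2,9), hi=8 ⇒ 2 1 3 15 13 11 10 7 4 16 17 19
3=3: mid=3
15>3: swap(3,8), hi=7 ⇒ 2 1 3 4 13 11 10 7 15 16 17 19
4>3: swap(3,7), hi=6 ⇒ 2 1 3 7 13 11 10 4 15 16 17 19
7>3: swap(3,6), hi=5 ⇒ 2 1 3 10 13 11 7 4 15 16 17 19
10>3: swap(3,5), hi=4 ⇒ 2 1 3 11 13 10 7 4 15 16 17 19
11>3: swap(3,4), hi=3 ⇒ 2 1 3 13 11 10 7 4 15 16 17 19
13>3: swap(3,3), hi=2 ⇒ 2 1 3 13 11 10 7 4 15 16 17 19
done. lo=2 hi=2; a=2 1 3 13 11 10 7 4 15 16 17 19

2 1 3 13 11 10 7 4 15 16 17 19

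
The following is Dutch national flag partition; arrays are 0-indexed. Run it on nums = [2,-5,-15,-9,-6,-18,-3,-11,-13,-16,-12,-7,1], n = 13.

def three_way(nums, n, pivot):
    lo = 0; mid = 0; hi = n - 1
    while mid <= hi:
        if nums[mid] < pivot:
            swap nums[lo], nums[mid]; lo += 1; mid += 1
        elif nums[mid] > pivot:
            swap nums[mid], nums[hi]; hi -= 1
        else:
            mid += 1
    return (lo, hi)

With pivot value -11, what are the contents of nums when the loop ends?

[-12,-16,-15,-13,-18,-11,-3,-6,-9,-5,-7,1,2]

pivot = -11; lo=0, mid=0, hi=12
nums[mid]=2>-11: swap nums[0],nums[12]; hi=11 → [1,-5,-15,-9,-6,-18,-3,-11,-13,-16,-12,-7,2]
nums[mid]=1>-11: swap nums[0],nums[11]; hi=10 → [-7,-5,-15,-9,-6,-18,-3,-11,-13,-16,-12,1,2]
nums[mid]=-7>-11: swap nums[0],nums[10]; hi=9 → [-12,-5,-15,-9,-6,-18,-3,-11,-13,-16,-7,1,2]
nums[mid]=-12<-11: swap nums[0],nums[0]; lo=1,mid=1 → [-12,-5,-15,-9,-6,-18,-3,-11,-13,-16,-7,1,2]
nums[mid]=-5>-11: swap nums[1],nums[9]; hi=8 → [-12,-16,-15,-9,-6,-18,-3,-11,-13,-5,-7,1,2]
nums[mid]=-16<-11: swap nums[1],nums[1]; lo=2,mid=2 → [-12,-16,-15,-9,-6,-18,-3,-11,-13,-5,-7,1,2]
nums[mid]=-15<-11: swap nums[2],nums[2]; lo=3,mid=3 → [-12,-16,-15,-9,-6,-18,-3,-11,-13,-5,-7,1,2]
nums[mid]=-9>-11: swap nums[3],nums[8]; hi=7 → [-12,-16,-15,-13,-6,-18,-3,-11,-9,-5,-7,1,2]
nums[mid]=-13<-11: swap nums[3],nums[3]; lo=4,mid=4 → [-12,-16,-15,-13,-6,-18,-3,-11,-9,-5,-7,1,2]
nums[mid]=-6>-11: swap nums[4],nums[7]; hi=6 → [-12,-16,-15,-13,-11,-18,-3,-6,-9,-5,-7,1,2]
nums[mid]=-11=-11: mid=5
nums[mid]=-18<-11: swap nums[4],nums[5]; lo=5,mid=6 → [-12,-16,-15,-13,-18,-11,-3,-6,-9,-5,-7,1,2]
nums[mid]=-3>-11: swap nums[6],nums[6]; hi=5 → [-12,-16,-15,-13,-18,-11,-3,-6,-9,-5,-7,1,2]
end: lo=5, hi=5; nums = [-12,-16,-15,-13,-18,-11,-3,-6,-9,-5,-7,1,2]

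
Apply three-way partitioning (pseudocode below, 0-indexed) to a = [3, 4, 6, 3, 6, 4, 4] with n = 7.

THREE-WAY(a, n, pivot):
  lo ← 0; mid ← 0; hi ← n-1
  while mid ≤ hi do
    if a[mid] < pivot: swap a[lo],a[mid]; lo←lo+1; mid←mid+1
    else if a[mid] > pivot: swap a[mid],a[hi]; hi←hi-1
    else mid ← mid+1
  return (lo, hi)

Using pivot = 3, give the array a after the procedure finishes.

pivot = 3; lo=0, mid=0, hi=6
a[mid]=3=3: mid=1
a[mid]=4>3: swap a[1],a[6]; hi=5 → [3, 4, 6, 3, 6, 4, 4]
a[mid]=4>3: swap a[1],a[5]; hi=4 → [3, 4, 6, 3, 6, 4, 4]
a[mid]=4>3: swap a[1],a[4]; hi=3 → [3, 6, 6, 3, 4, 4, 4]
a[mid]=6>3: swap a[1],a[3]; hi=2 → [3, 3, 6, 6, 4, 4, 4]
a[mid]=3=3: mid=2
a[mid]=6>3: swap a[2],a[2]; hi=1 → [3, 3, 6, 6, 4, 4, 4]
end: lo=0, hi=1; a = [3, 3, 6, 6, 4, 4, 4]

[3, 3, 6, 6, 4, 4, 4]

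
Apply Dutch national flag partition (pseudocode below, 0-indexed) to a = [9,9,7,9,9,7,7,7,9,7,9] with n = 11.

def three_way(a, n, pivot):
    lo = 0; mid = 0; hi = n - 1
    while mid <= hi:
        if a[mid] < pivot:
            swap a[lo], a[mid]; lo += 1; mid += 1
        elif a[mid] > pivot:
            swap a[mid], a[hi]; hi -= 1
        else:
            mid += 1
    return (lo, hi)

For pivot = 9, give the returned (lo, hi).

(5, 10)

pivot = 9; lo=0, mid=0, hi=10
a[mid]=9=9: mid=1
a[mid]=9=9: mid=2
a[mid]=7<9: swap a[0],a[2]; lo=1,mid=3 → [7,9,9,9,9,7,7,7,9,7,9]
a[mid]=9=9: mid=4
a[mid]=9=9: mid=5
a[mid]=7<9: swap a[1],a[5]; lo=2,mid=6 → [7,7,9,9,9,9,7,7,9,7,9]
a[mid]=7<9: swap a[2],a[6]; lo=3,mid=7 → [7,7,7,9,9,9,9,7,9,7,9]
a[mid]=7<9: swap a[3],a[7]; lo=4,mid=8 → [7,7,7,7,9,9,9,9,9,7,9]
a[mid]=9=9: mid=9
a[mid]=7<9: swap a[4],a[9]; lo=5,mid=10 → [7,7,7,7,7,9,9,9,9,9,9]
a[mid]=9=9: mid=11
end: lo=5, hi=10; a = [7,7,7,7,7,9,9,9,9,9,9]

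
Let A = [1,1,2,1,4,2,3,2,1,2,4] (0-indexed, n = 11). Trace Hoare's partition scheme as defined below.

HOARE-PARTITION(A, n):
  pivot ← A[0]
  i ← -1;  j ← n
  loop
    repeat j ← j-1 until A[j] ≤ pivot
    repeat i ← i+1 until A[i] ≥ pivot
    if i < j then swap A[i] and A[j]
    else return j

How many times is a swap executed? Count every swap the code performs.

pivot=1
j stops at 8 (1), i stops at 0 (1); swap ⇒ [1,1,2,1,4,2,3,2,1,2,4]
j stops at 3 (1), i stops at 1 (1); swap ⇒ [1,1,2,1,4,2,3,2,1,2,4]
j stops at 1, i stops at 2; i≥j ⇒ return 1. A=[1,1,2,1,4,2,3,2,1,2,4]

2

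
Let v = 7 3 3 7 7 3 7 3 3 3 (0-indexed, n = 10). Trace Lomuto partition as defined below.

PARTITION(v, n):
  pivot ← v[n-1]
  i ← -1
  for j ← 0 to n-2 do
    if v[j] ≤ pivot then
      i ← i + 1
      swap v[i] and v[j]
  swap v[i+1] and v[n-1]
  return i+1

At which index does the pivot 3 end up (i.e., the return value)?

pivot=3, i=-1
j=0: 7>3, skip
j=1: 3≤3, i=0, swap(0,1) ⇒ 3 7 3 7 7 3 7 3 3 3
j=2: 3≤3, i=1, swap(1,2) ⇒ 3 3 7 7 7 3 7 3 3 3
j=3: 7>3, skip
j=4: 7>3, skip
j=5: 3≤3, i=2, swap(2,5) ⇒ 3 3 3 7 7 7 7 3 3 3
j=6: 7>3, skip
j=7: 3≤3, i=3, swap(3,7) ⇒ 3 3 3 3 7 7 7 7 3 3
j=8: 3≤3, i=4, swap(4,8) ⇒ 3 3 3 3 3 7 7 7 7 3
swap(5,9) ⇒ 3 3 3 3 3 3 7 7 7 7; return 5

5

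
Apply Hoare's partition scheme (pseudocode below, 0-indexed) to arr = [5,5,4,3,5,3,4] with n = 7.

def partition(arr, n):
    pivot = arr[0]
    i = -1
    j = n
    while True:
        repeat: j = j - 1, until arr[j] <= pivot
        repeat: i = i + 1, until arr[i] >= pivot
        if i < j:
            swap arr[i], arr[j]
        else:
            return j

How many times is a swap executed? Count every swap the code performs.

pivot=5
j stops at 6 (4), i stops at 0 (5); swap ⇒ [4,5,4,3,5,3,5]
j stops at 5 (3), i stops at 1 (5); swap ⇒ [4,3,4,3,5,5,5]
j stops at 4, i stops at 4; i≥j ⇒ return 4. arr=[4,3,4,3,5,5,5]

2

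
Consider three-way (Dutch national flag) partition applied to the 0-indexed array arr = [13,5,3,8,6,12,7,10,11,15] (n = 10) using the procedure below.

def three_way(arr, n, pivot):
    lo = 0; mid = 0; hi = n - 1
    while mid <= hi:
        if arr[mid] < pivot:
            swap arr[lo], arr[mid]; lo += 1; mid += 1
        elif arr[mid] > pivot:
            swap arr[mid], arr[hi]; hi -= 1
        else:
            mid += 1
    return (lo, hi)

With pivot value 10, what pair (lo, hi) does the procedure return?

(5, 5)

pivot = 10; lo=0, mid=0, hi=9
arr[mid]=13>10: swap arr[0],arr[9]; hi=8 → [15,5,3,8,6,12,7,10,11,13]
arr[mid]=15>10: swap arr[0],arr[8]; hi=7 → [11,5,3,8,6,12,7,10,15,13]
arr[mid]=11>10: swap arr[0],arr[7]; hi=6 → [10,5,3,8,6,12,7,11,15,13]
arr[mid]=10=10: mid=1
arr[mid]=5<10: swap arr[0],arr[1]; lo=1,mid=2 → [5,10,3,8,6,12,7,11,15,13]
arr[mid]=3<10: swap arr[1],arr[2]; lo=2,mid=3 → [5,3,10,8,6,12,7,11,15,13]
arr[mid]=8<10: swap arr[2],arr[3]; lo=3,mid=4 → [5,3,8,10,6,12,7,11,15,13]
arr[mid]=6<10: swap arr[3],arr[4]; lo=4,mid=5 → [5,3,8,6,10,12,7,11,15,13]
arr[mid]=12>10: swap arr[5],arr[6]; hi=5 → [5,3,8,6,10,7,12,11,15,13]
arr[mid]=7<10: swap arr[4],arr[5]; lo=5,mid=6 → [5,3,8,6,7,10,12,11,15,13]
end: lo=5, hi=5; arr = [5,3,8,6,7,10,12,11,15,13]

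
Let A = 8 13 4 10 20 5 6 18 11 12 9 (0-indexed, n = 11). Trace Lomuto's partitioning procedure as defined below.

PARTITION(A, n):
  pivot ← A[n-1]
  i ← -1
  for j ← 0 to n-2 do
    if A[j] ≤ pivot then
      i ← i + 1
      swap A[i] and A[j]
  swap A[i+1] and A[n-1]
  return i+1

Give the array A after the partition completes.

8 4 5 6 9 13 10 18 11 12 20

pivot=9, i=-1
j=0: 8≤9, i=0, swap(0,0) ⇒ 8 13 4 10 20 5 6 18 11 12 9
j=1: 13>9, skip
j=2: 4≤9, i=1, swap(1,2) ⇒ 8 4 13 10 20 5 6 18 11 12 9
j=3: 10>9, skip
j=4: 20>9, skip
j=5: 5≤9, i=2, swap(2,5) ⇒ 8 4 5 10 20 13 6 18 11 12 9
j=6: 6≤9, i=3, swap(3,6) ⇒ 8 4 5 6 20 13 10 18 11 12 9
j=7: 18>9, skip
j=8: 11>9, skip
j=9: 12>9, skip
swap(4,10) ⇒ 8 4 5 6 9 13 10 18 11 12 20; return 4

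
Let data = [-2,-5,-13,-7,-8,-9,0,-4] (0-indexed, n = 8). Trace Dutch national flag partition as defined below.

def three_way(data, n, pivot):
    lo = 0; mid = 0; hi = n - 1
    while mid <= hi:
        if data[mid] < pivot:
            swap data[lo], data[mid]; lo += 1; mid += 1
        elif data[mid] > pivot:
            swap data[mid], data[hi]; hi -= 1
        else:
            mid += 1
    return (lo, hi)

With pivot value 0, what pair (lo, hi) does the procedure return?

(7, 7)

lo=0 mid=0 hi=7
-2<0: swap(0,0), lo=1 mid=1 ⇒ [-2,-5,-13,-7,-8,-9,0,-4]
-5<0: swap(1,1), lo=2 mid=2 ⇒ [-2,-5,-13,-7,-8,-9,0,-4]
-13<0: swap(2,2), lo=3 mid=3 ⇒ [-2,-5,-13,-7,-8,-9,0,-4]
-7<0: swap(3,3), lo=4 mid=4 ⇒ [-2,-5,-13,-7,-8,-9,0,-4]
-8<0: swap(4,4), lo=5 mid=5 ⇒ [-2,-5,-13,-7,-8,-9,0,-4]
-9<0: swap(5,5), lo=6 mid=6 ⇒ [-2,-5,-13,-7,-8,-9,0,-4]
0=0: mid=7
-4<0: swap(6,7), lo=7 mid=8 ⇒ [-2,-5,-13,-7,-8,-9,-4,0]
done. lo=7 hi=7; data=[-2,-5,-13,-7,-8,-9,-4,0]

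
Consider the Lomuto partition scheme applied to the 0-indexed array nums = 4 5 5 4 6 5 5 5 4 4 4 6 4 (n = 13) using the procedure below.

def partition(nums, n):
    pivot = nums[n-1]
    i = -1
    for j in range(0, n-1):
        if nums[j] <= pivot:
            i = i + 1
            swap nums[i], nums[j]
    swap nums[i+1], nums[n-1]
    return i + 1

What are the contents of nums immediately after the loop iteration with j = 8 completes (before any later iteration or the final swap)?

pivot = nums[12] = 4; i = -1
j=0: nums[0]=4 ≤ 4 → i=0, swap nums[0],nums[0] (no change) → 4 5 5 4 6 5 5 5 4 4 4 6 4
j=1: nums[1]=5 > 4 → no swap
j=2: nums[2]=5 > 4 → no swap
j=3: nums[3]=4 ≤ 4 → i=1, swap nums[1],nums[3] → 4 4 5 5 6 5 5 5 4 4 4 6 4
j=4: nums[4]=6 > 4 → no swap
j=5: nums[5]=5 > 4 → no swap
j=6: nums[6]=5 > 4 → no swap
j=7: nums[7]=5 > 4 → no swap
j=8: nums[8]=4 ≤ 4 → i=2, swap nums[2],nums[8] → 4 4 4 5 6 5 5 5 5 4 4 6 4
(after j=8) nums = 4 4 4 5 6 5 5 5 5 4 4 6 4

4 4 4 5 6 5 5 5 5 4 4 6 4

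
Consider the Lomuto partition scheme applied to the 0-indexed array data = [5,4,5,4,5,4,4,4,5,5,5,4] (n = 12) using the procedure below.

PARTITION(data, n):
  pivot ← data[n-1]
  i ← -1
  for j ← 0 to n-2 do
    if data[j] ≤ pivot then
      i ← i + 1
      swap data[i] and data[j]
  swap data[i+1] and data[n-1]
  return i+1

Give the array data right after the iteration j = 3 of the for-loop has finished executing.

pivot = data[11] = 4; i = -1
j=0: data[0]=5 > 4 → no swap
j=1: data[1]=4 ≤ 4 → i=0, swap data[0],data[1] → [4,5,5,4,5,4,4,4,5,5,5,4]
j=2: data[2]=5 > 4 → no swap
j=3: data[3]=4 ≤ 4 → i=1, swap data[1],data[3] → [4,4,5,5,5,4,4,4,5,5,5,4]
(after j=3) data = [4,4,5,5,5,4,4,4,5,5,5,4]

[4,4,5,5,5,4,4,4,5,5,5,4]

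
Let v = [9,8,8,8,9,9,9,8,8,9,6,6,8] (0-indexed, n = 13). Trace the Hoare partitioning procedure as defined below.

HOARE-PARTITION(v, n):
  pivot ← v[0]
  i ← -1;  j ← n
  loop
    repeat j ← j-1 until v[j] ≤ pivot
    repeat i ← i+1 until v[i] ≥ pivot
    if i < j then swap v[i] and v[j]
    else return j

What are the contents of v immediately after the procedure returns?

pivot=9
j stops at 12 (8), i stops at 0 (9); swap ⇒ [8,8,8,8,9,9,9,8,8,9,6,6,9]
j stops at 11 (6), i stops at 4 (9); swap ⇒ [8,8,8,8,6,9,9,8,8,9,6,9,9]
j stops at 10 (6), i stops at 5 (9); swap ⇒ [8,8,8,8,6,6,9,8,8,9,9,9,9]
j stops at 9 (9), i stops at 6 (9); swap ⇒ [8,8,8,8,6,6,9,8,8,9,9,9,9]
j stops at 8, i stops at 9; i≥j ⇒ return 8. v=[8,8,8,8,6,6,9,8,8,9,9,9,9]

[8,8,8,8,6,6,9,8,8,9,9,9,9]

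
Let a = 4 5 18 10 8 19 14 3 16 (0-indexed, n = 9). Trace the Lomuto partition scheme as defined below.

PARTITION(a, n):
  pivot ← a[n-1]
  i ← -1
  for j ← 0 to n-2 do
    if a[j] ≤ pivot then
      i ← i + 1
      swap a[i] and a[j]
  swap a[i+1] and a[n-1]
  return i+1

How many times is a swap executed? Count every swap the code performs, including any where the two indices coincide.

pivot = a[8] = 16; i = -1
j=0: a[0]=4 ≤ 16 → i=0, swap a[0],a[0] (no change) → 4 5 18 10 8 19 14 3 16
j=1: a[1]=5 ≤ 16 → i=1, swap a[1],a[1] (no change) → 4 5 18 10 8 19 14 3 16
j=2: a[2]=18 > 16 → no swap
j=3: a[3]=10 ≤ 16 → i=2, swap a[2],a[3] → 4 5 10 18 8 19 14 3 16
j=4: a[4]=8 ≤ 16 → i=3, swap a[3],a[4] → 4 5 10 8 18 19 14 3 16
j=5: a[5]=19 > 16 → no swap
j=6: a[6]=14 ≤ 16 → i=4, swap a[4],a[6] → 4 5 10 8 14 19 18 3 16
j=7: a[7]=3 ≤ 16 → i=5, swap a[5],a[7] → 4 5 10 8 14 3 18 19 16
final swap a[6],a[8] → 4 5 10 8 14 3 16 19 18; return 6

7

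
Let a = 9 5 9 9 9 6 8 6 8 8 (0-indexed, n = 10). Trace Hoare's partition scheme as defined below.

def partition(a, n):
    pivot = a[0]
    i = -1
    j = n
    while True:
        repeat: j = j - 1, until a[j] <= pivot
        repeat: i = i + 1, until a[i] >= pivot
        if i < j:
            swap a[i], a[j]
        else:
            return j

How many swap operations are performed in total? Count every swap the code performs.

4

pivot=9
j stops at 9 (8), i stops at 0 (9); swap ⇒ 8 5 9 9 9 6 8 6 8 9
j stops at 8 (8), i stops at 2 (9); swap ⇒ 8 5 8 9 9 6 8 6 9 9
j stops at 7 (6), i stops at 3 (9); swap ⇒ 8 5 8 6 9 6 8 9 9 9
j stops at 6 (8), i stops at 4 (9); swap ⇒ 8 5 8 6 8 6 9 9 9 9
j stops at 5, i stops at 6; i≥j ⇒ return 5. a=8 5 8 6 8 6 9 9 9 9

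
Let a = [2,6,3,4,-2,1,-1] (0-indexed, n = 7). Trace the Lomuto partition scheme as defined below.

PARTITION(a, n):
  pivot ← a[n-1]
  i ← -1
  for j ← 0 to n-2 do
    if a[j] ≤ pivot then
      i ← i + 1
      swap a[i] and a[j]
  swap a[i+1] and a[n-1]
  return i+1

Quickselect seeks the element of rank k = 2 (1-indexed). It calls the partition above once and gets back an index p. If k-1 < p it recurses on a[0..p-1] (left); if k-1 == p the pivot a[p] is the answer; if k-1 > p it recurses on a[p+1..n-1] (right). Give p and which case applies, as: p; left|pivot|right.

1; pivot

pivot = a[6] = -1; i = -1
j=0: a[0]=2 > -1 → no swap
j=1: a[1]=6 > -1 → no swap
j=2: a[2]=3 > -1 → no swap
j=3: a[3]=4 > -1 → no swap
j=4: a[4]=-2 ≤ -1 → i=0, swap a[0],a[4] → [-2,6,3,4,2,1,-1]
j=5: a[5]=1 > -1 → no swap
final swap a[1],a[6] → [-2,-1,3,4,2,1,6]; return 1
p = 1; k-1 = 1 == 1 ⇒ pivot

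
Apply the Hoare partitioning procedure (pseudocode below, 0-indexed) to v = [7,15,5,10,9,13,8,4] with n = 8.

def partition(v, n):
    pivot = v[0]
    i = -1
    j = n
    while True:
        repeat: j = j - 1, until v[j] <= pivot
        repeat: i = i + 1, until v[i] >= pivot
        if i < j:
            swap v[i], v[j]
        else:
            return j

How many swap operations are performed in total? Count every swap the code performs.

2

pivot = v[0] = 7; i = -1, j = 8
j→7 (v[7]=4≤7), i→0 (v[0]=7≥7); i<j, swap → [4,15,5,10,9,13,8,7]
j→2 (v[2]=5≤7), i→1 (v[1]=15≥7); i<j, swap → [4,5,15,10,9,13,8,7]
j→1, i→2; i≥j, return j=1. v = [4,5,15,10,9,13,8,7]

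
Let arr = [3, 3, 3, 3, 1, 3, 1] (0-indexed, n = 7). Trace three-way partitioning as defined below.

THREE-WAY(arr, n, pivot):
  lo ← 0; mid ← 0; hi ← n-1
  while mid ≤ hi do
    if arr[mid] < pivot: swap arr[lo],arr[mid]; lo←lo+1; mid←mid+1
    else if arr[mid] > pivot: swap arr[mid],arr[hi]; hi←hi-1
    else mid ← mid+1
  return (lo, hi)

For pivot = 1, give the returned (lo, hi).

lo=0 mid=0 hi=6
3>1: swap(0,6), hi=5 ⇒ [1, 3, 3, 3, 1, 3, 3]
1=1: mid=1
3>1: swap(1,5), hi=4 ⇒ [1, 3, 3, 3, 1, 3, 3]
3>1: swap(1,4), hi=3 ⇒ [1, 1, 3, 3, 3, 3, 3]
1=1: mid=2
3>1: swap(2,3), hi=2 ⇒ [1, 1, 3, 3, 3, 3, 3]
3>1: swap(2,2), hi=1 ⇒ [1, 1, 3, 3, 3, 3, 3]
done. lo=0 hi=1; arr=[1, 1, 3, 3, 3, 3, 3]

(0, 1)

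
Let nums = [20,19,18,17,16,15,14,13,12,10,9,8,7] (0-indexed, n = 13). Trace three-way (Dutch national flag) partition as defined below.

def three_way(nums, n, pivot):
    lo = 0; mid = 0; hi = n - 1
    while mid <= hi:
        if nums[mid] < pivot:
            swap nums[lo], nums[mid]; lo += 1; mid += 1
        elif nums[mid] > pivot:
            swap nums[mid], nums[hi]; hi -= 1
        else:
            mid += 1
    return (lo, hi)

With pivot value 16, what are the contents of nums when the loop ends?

[7,8,9,10,15,14,13,12,16,17,18,19,20]

lo=0 mid=0 hi=12
20>16: swap(0,12), hi=11 ⇒ [7,19,18,17,16,15,14,13,12,10,9,8,20]
7<16: swap(0,0), lo=1 mid=1 ⇒ [7,19,18,17,16,15,14,13,12,10,9,8,20]
19>16: swap(1,11), hi=10 ⇒ [7,8,18,17,16,15,14,13,12,10,9,19,20]
8<16: swap(1,1), lo=2 mid=2 ⇒ [7,8,18,17,16,15,14,13,12,10,9,19,20]
18>16: swap(2,10), hi=9 ⇒ [7,8,9,17,16,15,14,13,12,10,18,19,20]
9<16: swap(2,2), lo=3 mid=3 ⇒ [7,8,9,17,16,15,14,13,12,10,18,19,20]
17>16: swap(3,9), hi=8 ⇒ [7,8,9,10,16,15,14,13,12,17,18,19,20]
10<16: swap(3,3), lo=4 mid=4 ⇒ [7,8,9,10,16,15,14,13,12,17,18,19,20]
16=16: mid=5
15<16: swap(4,5), lo=5 mid=6 ⇒ [7,8,9,10,15,16,14,13,12,17,18,19,20]
14<16: swap(5,6), lo=6 mid=7 ⇒ [7,8,9,10,15,14,16,13,12,17,18,19,20]
13<16: swap(6,7), lo=7 mid=8 ⇒ [7,8,9,10,15,14,13,16,12,17,18,19,20]
12<16: swap(7,8), lo=8 mid=9 ⇒ [7,8,9,10,15,14,13,12,16,17,18,19,20]
done. lo=8 hi=8; nums=[7,8,9,10,15,14,13,12,16,17,18,19,20]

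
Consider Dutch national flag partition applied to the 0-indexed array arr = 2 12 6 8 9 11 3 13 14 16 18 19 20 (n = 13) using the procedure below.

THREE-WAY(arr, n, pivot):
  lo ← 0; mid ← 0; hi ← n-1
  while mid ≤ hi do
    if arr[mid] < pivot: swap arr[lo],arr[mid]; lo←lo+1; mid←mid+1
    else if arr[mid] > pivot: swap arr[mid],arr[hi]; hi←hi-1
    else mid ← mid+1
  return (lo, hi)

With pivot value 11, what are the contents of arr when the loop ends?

lo=0 mid=0 hi=12
2<11: swap(0,0), lo=1 mid=1 ⇒ 2 12 6 8 9 11 3 13 14 16 18 19 20
12>11: swap(1,12), hi=11 ⇒ 2 20 6 8 9 11 3 13 14 16 18 19 12
20>11: swap(1,11), hi=10 ⇒ 2 19 6 8 9 11 3 13 14 16 18 20 12
19>11: swap(1,10), hi=9 ⇒ 2 18 6 8 9 11 3 13 14 16 19 20 12
18>11: swap(1,9), hi=8 ⇒ 2 16 6 8 9 11 3 13 14 18 19 20 12
16>11: swap(1,8), hi=7 ⇒ 2 14 6 8 9 11 3 13 16 18 19 20 12
14>11: swap(1,7), hi=6 ⇒ 2 13 6 8 9 11 3 14 16 18 19 20 12
13>11: swap(1,6), hi=5 ⇒ 2 3 6 8 9 11 13 14 16 18 19 20 12
3<11: swap(1,1), lo=2 mid=2 ⇒ 2 3 6 8 9 11 13 14 16 18 19 20 12
6<11: swap(2,2), lo=3 mid=3 ⇒ 2 3 6 8 9 11 13 14 16 18 19 20 12
8<11: swap(3,3), lo=4 mid=4 ⇒ 2 3 6 8 9 11 13 14 16 18 19 20 12
9<11: swap(4,4), lo=5 mid=5 ⇒ 2 3 6 8 9 11 13 14 16 18 19 20 12
11=11: mid=6
done. lo=5 hi=5; arr=2 3 6 8 9 11 13 14 16 18 19 20 12

2 3 6 8 9 11 13 14 16 18 19 20 12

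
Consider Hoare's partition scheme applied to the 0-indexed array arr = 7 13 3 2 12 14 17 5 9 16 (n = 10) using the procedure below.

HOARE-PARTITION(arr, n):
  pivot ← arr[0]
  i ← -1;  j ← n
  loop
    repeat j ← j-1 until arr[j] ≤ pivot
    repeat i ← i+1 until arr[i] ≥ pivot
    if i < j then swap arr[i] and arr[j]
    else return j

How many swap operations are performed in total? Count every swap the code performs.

2

pivot=7
j stops at 7 (5), i stops at 0 (7); swap ⇒ 5 13 3 2 12 14 17 7 9 16
j stops at 3 (2), i stops at 1 (13); swap ⇒ 5 2 3 13 12 14 17 7 9 16
j stops at 2, i stops at 3; i≥j ⇒ return 2. arr=5 2 3 13 12 14 17 7 9 16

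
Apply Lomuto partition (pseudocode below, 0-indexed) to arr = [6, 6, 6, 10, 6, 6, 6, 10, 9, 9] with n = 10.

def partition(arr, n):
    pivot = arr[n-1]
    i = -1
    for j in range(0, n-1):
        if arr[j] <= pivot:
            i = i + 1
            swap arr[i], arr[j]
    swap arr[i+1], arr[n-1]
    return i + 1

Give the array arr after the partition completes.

[6, 6, 6, 6, 6, 6, 9, 9, 10, 10]

pivot=9, i=-1
j=0: 6≤9, i=0, swap(0,0) ⇒ [6, 6, 6, 10, 6, 6, 6, 10, 9, 9]
j=1: 6≤9, i=1, swap(1,1) ⇒ [6, 6, 6, 10, 6, 6, 6, 10, 9, 9]
j=2: 6≤9, i=2, swap(2,2) ⇒ [6, 6, 6, 10, 6, 6, 6, 10, 9, 9]
j=3: 10>9, skip
j=4: 6≤9, i=3, swap(3,4) ⇒ [6, 6, 6, 6, 10, 6, 6, 10, 9, 9]
j=5: 6≤9, i=4, swap(4,5) ⇒ [6, 6, 6, 6, 6, 10, 6, 10, 9, 9]
j=6: 6≤9, i=5, swap(5,6) ⇒ [6, 6, 6, 6, 6, 6, 10, 10, 9, 9]
j=7: 10>9, skip
j=8: 9≤9, i=6, swap(6,8) ⇒ [6, 6, 6, 6, 6, 6, 9, 10, 10, 9]
swap(7,9) ⇒ [6, 6, 6, 6, 6, 6, 9, 9, 10, 10]; return 7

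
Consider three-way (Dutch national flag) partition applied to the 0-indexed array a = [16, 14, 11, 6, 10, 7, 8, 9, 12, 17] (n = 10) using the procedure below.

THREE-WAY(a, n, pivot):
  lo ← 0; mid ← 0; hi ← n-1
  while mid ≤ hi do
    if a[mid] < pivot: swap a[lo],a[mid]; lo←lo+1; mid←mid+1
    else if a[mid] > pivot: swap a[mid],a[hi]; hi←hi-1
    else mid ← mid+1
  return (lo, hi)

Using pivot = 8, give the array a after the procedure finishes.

pivot = 8; lo=0, mid=0, hi=9
a[mid]=16>8: swap a[0],a[9]; hi=8 → [17, 14, 11, 6, 10, 7, 8, 9, 12, 16]
a[mid]=17>8: swap a[0],a[8]; hi=7 → [12, 14, 11, 6, 10, 7, 8, 9, 17, 16]
a[mid]=12>8: swap a[0],a[7]; hi=6 → [9, 14, 11, 6, 10, 7, 8, 12, 17, 16]
a[mid]=9>8: swap a[0],a[6]; hi=5 → [8, 14, 11, 6, 10, 7, 9, 12, 17, 16]
a[mid]=8=8: mid=1
a[mid]=14>8: swap a[1],a[5]; hi=4 → [8, 7, 11, 6, 10, 14, 9, 12, 17, 16]
a[mid]=7<8: swap a[0],a[1]; lo=1,mid=2 → [7, 8, 11, 6, 10, 14, 9, 12, 17, 16]
a[mid]=11>8: swap a[2],a[4]; hi=3 → [7, 8, 10, 6, 11, 14, 9, 12, 17, 16]
a[mid]=10>8: swap a[2],a[3]; hi=2 → [7, 8, 6, 10, 11, 14, 9, 12, 17, 16]
a[mid]=6<8: swap a[1],a[2]; lo=2,mid=3 → [7, 6, 8, 10, 11, 14, 9, 12, 17, 16]
end: lo=2, hi=2; a = [7, 6, 8, 10, 11, 14, 9, 12, 17, 16]

[7, 6, 8, 10, 11, 14, 9, 12, 17, 16]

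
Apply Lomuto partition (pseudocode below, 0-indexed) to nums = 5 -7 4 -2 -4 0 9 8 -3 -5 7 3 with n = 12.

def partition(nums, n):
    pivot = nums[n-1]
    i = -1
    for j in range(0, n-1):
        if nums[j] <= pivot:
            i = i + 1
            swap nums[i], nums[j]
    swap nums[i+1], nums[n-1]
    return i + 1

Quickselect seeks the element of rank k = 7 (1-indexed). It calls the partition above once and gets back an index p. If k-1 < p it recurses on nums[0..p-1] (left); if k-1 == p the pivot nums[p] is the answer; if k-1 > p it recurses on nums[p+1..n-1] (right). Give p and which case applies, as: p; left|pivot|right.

6; pivot

pivot=3, i=-1
j=0: 5>3, skip
j=1: -7≤3, i=0, swap(0,1) ⇒ -7 5 4 -2 -4 0 9 8 -3 -5 7 3
j=2: 4>3, skip
j=3: -2≤3, i=1, swap(1,3) ⇒ -7 -2 4 5 -4 0 9 8 -3 -5 7 3
j=4: -4≤3, i=2, swap(2,4) ⇒ -7 -2 -4 5 4 0 9 8 -3 -5 7 3
j=5: 0≤3, i=3, swap(3,5) ⇒ -7 -2 -4 0 4 5 9 8 -3 -5 7 3
j=6: 9>3, skip
j=7: 8>3, skip
j=8: -3≤3, i=4, swap(4,8) ⇒ -7 -2 -4 0 -3 5 9 8 4 -5 7 3
j=9: -5≤3, i=5, swap(5,9) ⇒ -7 -2 -4 0 -3 -5 9 8 4 5 7 3
j=10: 7>3, skip
swap(6,11) ⇒ -7 -2 -4 0 -3 -5 3 8 4 5 7 9; return 6
p = 6; k-1 = 6 == 6 ⇒ pivot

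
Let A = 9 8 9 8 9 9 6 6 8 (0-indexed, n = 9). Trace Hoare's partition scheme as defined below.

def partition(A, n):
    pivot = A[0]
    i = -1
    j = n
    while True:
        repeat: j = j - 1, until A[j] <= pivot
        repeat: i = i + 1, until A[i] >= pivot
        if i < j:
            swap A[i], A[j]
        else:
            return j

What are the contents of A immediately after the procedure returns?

8 8 6 8 6 9 9 9 9

pivot=9
j stops at 8 (8), i stops at 0 (9); swap ⇒ 8 8 9 8 9 9 6 6 9
j stops at 7 (6), i stops at 2 (9); swap ⇒ 8 8 6 8 9 9 6 9 9
j stops at 6 (6), i stops at 4 (9); swap ⇒ 8 8 6 8 6 9 9 9 9
j stops at 5, i stops at 5; i≥j ⇒ return 5. A=8 8 6 8 6 9 9 9 9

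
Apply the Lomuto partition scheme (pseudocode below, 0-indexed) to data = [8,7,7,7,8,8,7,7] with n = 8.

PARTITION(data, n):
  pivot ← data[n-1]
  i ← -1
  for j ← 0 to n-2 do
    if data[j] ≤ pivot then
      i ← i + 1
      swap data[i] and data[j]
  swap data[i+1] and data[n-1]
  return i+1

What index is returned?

4

pivot = data[7] = 7; i = -1
j=0: data[0]=8 > 7 → no swap
j=1: data[1]=7 ≤ 7 → i=0, swap data[0],data[1] → [7,8,7,7,8,8,7,7]
j=2: data[2]=7 ≤ 7 → i=1, swap data[1],data[2] → [7,7,8,7,8,8,7,7]
j=3: data[3]=7 ≤ 7 → i=2, swap data[2],data[3] → [7,7,7,8,8,8,7,7]
j=4: data[4]=8 > 7 → no swap
j=5: data[5]=8 > 7 → no swap
j=6: data[6]=7 ≤ 7 → i=3, swap data[3],data[6] → [7,7,7,7,8,8,8,7]
final swap data[4],data[7] → [7,7,7,7,7,8,8,8]; return 4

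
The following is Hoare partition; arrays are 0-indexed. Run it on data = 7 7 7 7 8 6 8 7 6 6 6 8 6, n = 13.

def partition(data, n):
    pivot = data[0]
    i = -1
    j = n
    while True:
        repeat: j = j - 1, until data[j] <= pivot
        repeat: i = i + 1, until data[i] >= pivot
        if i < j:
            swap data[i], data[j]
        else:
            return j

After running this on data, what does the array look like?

6 6 6 6 7 6 8 8 7 7 7 8 7

pivot=7
j stops at 12 (6), i stops at 0 (7); swap ⇒ 6 7 7 7 8 6 8 7 6 6 6 8 7
j stops at 10 (6), i stops at 1 (7); swap ⇒ 6 6 7 7 8 6 8 7 6 6 7 8 7
j stops at 9 (6), i stops at 2 (7); swap ⇒ 6 6 6 7 8 6 8 7 6 7 7 8 7
j stops at 8 (6), i stops at 3 (7); swap ⇒ 6 6 6 6 8 6 8 7 7 7 7 8 7
j stops at 7 (7), i stops at 4 (8); swap ⇒ 6 6 6 6 7 6 8 8 7 7 7 8 7
j stops at 5, i stops at 6; i≥j ⇒ return 5. data=6 6 6 6 7 6 8 8 7 7 7 8 7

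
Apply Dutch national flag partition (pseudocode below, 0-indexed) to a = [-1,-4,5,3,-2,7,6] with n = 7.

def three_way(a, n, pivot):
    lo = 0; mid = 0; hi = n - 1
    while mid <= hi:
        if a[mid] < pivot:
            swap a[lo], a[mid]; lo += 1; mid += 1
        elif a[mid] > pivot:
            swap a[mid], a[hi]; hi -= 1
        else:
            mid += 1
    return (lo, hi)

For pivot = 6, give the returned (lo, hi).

pivot = 6; lo=0, mid=0, hi=6
a[mid]=-1<6: swap a[0],a[0]; lo=1,mid=1 → [-1,-4,5,3,-2,7,6]
a[mid]=-4<6: swap a[1],a[1]; lo=2,mid=2 → [-1,-4,5,3,-2,7,6]
a[mid]=5<6: swap a[2],a[2]; lo=3,mid=3 → [-1,-4,5,3,-2,7,6]
a[mid]=3<6: swap a[3],a[3]; lo=4,mid=4 → [-1,-4,5,3,-2,7,6]
a[mid]=-2<6: swap a[4],a[4]; lo=5,mid=5 → [-1,-4,5,3,-2,7,6]
a[mid]=7>6: swap a[5],a[6]; hi=5 → [-1,-4,5,3,-2,6,7]
a[mid]=6=6: mid=6
end: lo=5, hi=5; a = [-1,-4,5,3,-2,6,7]

(5, 5)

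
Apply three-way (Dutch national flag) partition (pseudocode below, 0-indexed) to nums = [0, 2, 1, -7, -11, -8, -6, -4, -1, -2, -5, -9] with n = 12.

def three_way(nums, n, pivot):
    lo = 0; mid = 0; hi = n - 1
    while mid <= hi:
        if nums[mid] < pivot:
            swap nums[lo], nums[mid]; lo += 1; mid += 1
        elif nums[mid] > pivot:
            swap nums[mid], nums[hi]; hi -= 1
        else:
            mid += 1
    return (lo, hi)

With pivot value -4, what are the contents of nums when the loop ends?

pivot = -4; lo=0, mid=0, hi=11
nums[mid]=0>-4: swap nums[0],nums[11]; hi=10 → [-9, 2, 1, -7, -11, -8, -6, -4, -1, -2, -5, 0]
nums[mid]=-9<-4: swap nums[0],nums[0]; lo=1,mid=1 → [-9, 2, 1, -7, -11, -8, -6, -4, -1, -2, -5, 0]
nums[mid]=2>-4: swap nums[1],nums[10]; hi=9 → [-9, -5, 1, -7, -11, -8, -6, -4, -1, -2, 2, 0]
nums[mid]=-5<-4: swap nums[1],nums[1]; lo=2,mid=2 → [-9, -5, 1, -7, -11, -8, -6, -4, -1, -2, 2, 0]
nums[mid]=1>-4: swap nums[2],nums[9]; hi=8 → [-9, -5, -2, -7, -11, -8, -6, -4, -1, 1, 2, 0]
nums[mid]=-2>-4: swap nums[2],nums[8]; hi=7 → [-9, -5, -1, -7, -11, -8, -6, -4, -2, 1, 2, 0]
nums[mid]=-1>-4: swap nums[2],nums[7]; hi=6 → [-9, -5, -4, -7, -11, -8, -6, -1, -2, 1, 2, 0]
nums[mid]=-4=-4: mid=3
nums[mid]=-7<-4: swap nums[2],nums[3]; lo=3,mid=4 → [-9, -5, -7, -4, -11, -8, -6, -1, -2, 1, 2, 0]
nums[mid]=-11<-4: swap nums[3],nums[4]; lo=4,mid=5 → [-9, -5, -7, -11, -4, -8, -6, -1, -2, 1, 2, 0]
nums[mid]=-8<-4: swap nums[4],nums[5]; lo=5,mid=6 → [-9, -5, -7, -11, -8, -4, -6, -1, -2, 1, 2, 0]
nums[mid]=-6<-4: swap nums[5],nums[6]; lo=6,mid=7 → [-9, -5, -7, -11, -8, -6, -4, -1, -2, 1, 2, 0]
end: lo=6, hi=6; nums = [-9, -5, -7, -11, -8, -6, -4, -1, -2, 1, 2, 0]

[-9, -5, -7, -11, -8, -6, -4, -1, -2, 1, 2, 0]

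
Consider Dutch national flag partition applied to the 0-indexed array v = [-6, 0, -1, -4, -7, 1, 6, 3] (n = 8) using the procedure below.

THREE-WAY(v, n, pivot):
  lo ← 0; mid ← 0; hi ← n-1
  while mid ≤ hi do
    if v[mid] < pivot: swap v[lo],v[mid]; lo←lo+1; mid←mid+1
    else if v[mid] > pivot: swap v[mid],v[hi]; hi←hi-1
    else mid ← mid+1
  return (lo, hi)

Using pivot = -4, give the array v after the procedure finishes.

[-6, -7, -4, -1, 1, 6, 3, 0]

pivot = -4; lo=0, mid=0, hi=7
v[mid]=-6<-4: swap v[0],v[0]; lo=1,mid=1 → [-6, 0, -1, -4, -7, 1, 6, 3]
v[mid]=0>-4: swap v[1],v[7]; hi=6 → [-6, 3, -1, -4, -7, 1, 6, 0]
v[mid]=3>-4: swap v[1],v[6]; hi=5 → [-6, 6, -1, -4, -7, 1, 3, 0]
v[mid]=6>-4: swap v[1],v[5]; hi=4 → [-6, 1, -1, -4, -7, 6, 3, 0]
v[mid]=1>-4: swap v[1],v[4]; hi=3 → [-6, -7, -1, -4, 1, 6, 3, 0]
v[mid]=-7<-4: swap v[1],v[1]; lo=2,mid=2 → [-6, -7, -1, -4, 1, 6, 3, 0]
v[mid]=-1>-4: swap v[2],v[3]; hi=2 → [-6, -7, -4, -1, 1, 6, 3, 0]
v[mid]=-4=-4: mid=3
end: lo=2, hi=2; v = [-6, -7, -4, -1, 1, 6, 3, 0]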